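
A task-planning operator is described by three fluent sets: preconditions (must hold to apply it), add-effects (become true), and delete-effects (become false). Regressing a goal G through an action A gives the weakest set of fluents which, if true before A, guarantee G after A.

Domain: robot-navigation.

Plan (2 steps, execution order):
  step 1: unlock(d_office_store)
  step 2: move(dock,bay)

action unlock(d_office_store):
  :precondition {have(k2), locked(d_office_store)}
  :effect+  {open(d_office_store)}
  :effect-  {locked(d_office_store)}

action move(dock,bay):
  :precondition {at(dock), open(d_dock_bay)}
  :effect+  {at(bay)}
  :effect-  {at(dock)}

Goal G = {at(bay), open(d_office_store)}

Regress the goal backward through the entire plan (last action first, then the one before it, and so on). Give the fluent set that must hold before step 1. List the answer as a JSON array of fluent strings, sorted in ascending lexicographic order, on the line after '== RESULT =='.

Regress step by step:
  through step 2 (move(dock,bay)): drop {at(bay)}, keep {open(d_office_store)}, require {at(dock), open(d_dock_bay)}
    → {at(dock), open(d_dock_bay), open(d_office_store)}
  through step 1 (unlock(d_office_store)): drop {open(d_office_store)}, keep {at(dock), open(d_dock_bay)}, require {have(k2), locked(d_office_store)}
    → {at(dock), have(k2), locked(d_office_store), open(d_dock_bay)}

== RESULT ==
["at(dock)", "have(k2)", "locked(d_office_store)", "open(d_dock_bay)"]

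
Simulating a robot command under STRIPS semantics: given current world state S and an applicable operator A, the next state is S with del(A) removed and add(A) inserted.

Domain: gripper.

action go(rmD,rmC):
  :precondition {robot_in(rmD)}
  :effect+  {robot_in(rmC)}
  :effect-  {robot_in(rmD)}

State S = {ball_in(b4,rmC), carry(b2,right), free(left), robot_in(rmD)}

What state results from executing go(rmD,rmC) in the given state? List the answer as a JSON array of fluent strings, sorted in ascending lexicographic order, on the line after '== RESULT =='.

Compute (S \ del) ∪ add:
  pre ⊆ S: {robot_in(rmD)} ⊆ S  — applicable
  S \ del = {ball_in(b4,rmC), carry(b2,right), free(left)}
  ∪ add   = {ball_in(b4,rmC), carry(b2,right), free(left), robot_in(rmC)}

== RESULT ==
["ball_in(b4,rmC)", "carry(b2,right)", "free(left)", "robot_in(rmC)"]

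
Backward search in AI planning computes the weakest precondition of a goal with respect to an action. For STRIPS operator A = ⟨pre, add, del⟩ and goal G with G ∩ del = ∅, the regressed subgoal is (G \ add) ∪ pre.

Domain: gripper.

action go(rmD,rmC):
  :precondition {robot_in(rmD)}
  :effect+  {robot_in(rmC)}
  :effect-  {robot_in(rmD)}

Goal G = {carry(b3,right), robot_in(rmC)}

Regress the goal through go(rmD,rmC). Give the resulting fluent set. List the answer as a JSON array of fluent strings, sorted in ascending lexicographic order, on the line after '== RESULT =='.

Compute (G \ add) ∪ pre:
  G ∩ del = {}  (empty — regression defined)
  G \ add = {carry(b3,right), robot_in(rmC)} \ {robot_in(rmC)} = {carry(b3,right)}
  ∪ pre   = {carry(b3,right)} ∪ {robot_in(rmD)}
          = {carry(b3,right), robot_in(rmD)}

== RESULT ==
["carry(b3,right)", "robot_in(rmD)"]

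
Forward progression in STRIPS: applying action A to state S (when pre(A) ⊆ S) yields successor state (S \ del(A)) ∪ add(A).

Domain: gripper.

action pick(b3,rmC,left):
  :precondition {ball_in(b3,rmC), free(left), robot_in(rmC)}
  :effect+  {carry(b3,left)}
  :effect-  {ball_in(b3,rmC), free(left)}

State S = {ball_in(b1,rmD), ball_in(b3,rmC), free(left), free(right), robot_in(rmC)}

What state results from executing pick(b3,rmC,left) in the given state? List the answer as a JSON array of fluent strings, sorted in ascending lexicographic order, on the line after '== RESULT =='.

Progress:
  pre ⊆ S: {ball_in(b3,rmC), free(left), robot_in(rmC)} ⊆ S  — applicable
  S \ del = {ball_in(b1,rmD), free(right), robot_in(rmC)}
  ∪ add   = {ball_in(b1,rmD), carry(b3,left), free(right), robot_in(rmC)}

== RESULT ==
["ball_in(b1,rmD)", "carry(b3,left)", "free(right)", "robot_in(rmC)"]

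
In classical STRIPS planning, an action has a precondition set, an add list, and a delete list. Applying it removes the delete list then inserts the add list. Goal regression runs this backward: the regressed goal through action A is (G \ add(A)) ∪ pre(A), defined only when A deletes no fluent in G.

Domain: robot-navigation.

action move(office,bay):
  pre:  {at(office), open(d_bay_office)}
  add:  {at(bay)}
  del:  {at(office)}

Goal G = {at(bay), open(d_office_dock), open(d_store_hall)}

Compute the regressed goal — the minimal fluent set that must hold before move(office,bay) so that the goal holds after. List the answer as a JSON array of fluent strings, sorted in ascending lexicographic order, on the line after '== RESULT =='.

Regress:
  G ∩ del = {}  (empty — regression defined)
  G \ add = {at(bay), open(d_office_dock), open(d_store_hall)} \ {at(bay)} = {open(d_office_dock), open(d_store_hall)}
  ∪ pre   = {open(d_office_dock), open(d_store_hall)} ∪ {at(office), open(d_bay_office)}
          = {at(office), open(d_bay_office), open(d_office_dock), open(d_store_hall)}

== RESULT ==
["at(office)", "open(d_bay_office)", "open(d_office_dock)", "open(d_store_hall)"]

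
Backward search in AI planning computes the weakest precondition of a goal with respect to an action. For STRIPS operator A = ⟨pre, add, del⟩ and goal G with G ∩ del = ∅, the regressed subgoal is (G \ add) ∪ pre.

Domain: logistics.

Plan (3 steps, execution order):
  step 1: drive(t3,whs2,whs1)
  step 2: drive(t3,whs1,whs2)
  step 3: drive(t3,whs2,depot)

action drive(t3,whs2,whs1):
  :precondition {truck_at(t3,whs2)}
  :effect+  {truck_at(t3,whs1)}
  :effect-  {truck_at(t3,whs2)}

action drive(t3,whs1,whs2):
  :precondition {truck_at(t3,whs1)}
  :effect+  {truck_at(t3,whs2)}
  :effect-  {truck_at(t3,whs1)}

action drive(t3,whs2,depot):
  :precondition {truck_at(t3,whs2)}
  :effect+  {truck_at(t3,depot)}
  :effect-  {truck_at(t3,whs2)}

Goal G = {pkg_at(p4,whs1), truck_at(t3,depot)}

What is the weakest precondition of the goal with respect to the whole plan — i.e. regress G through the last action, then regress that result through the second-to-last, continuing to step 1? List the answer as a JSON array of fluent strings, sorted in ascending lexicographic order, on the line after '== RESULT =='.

Work backward from the goal:
  through step 3 (drive(t3,whs2,depot)): drop {truck_at(t3,depot)}, keep {pkg_at(p4,whs1)}, require {truck_at(t3,whs2)}
    → {pkg_at(p4,whs1), truck_at(t3,whs2)}
  through step 2 (drive(t3,whs1,whs2)): drop {truck_at(t3,whs2)}, keep {pkg_at(p4,whs1)}, require {truck_at(t3,whs1)}
    → {pkg_at(p4,whs1), truck_at(t3,whs1)}
  through step 1 (drive(t3,whs2,whs1)): drop {truck_at(t3,whs1)}, keep {pkg_at(p4,whs1)}, require {truck_at(t3,whs2)}
    → {pkg_at(p4,whs1), truck_at(t3,whs2)}

== RESULT ==
["pkg_at(p4,whs1)", "truck_at(t3,whs2)"]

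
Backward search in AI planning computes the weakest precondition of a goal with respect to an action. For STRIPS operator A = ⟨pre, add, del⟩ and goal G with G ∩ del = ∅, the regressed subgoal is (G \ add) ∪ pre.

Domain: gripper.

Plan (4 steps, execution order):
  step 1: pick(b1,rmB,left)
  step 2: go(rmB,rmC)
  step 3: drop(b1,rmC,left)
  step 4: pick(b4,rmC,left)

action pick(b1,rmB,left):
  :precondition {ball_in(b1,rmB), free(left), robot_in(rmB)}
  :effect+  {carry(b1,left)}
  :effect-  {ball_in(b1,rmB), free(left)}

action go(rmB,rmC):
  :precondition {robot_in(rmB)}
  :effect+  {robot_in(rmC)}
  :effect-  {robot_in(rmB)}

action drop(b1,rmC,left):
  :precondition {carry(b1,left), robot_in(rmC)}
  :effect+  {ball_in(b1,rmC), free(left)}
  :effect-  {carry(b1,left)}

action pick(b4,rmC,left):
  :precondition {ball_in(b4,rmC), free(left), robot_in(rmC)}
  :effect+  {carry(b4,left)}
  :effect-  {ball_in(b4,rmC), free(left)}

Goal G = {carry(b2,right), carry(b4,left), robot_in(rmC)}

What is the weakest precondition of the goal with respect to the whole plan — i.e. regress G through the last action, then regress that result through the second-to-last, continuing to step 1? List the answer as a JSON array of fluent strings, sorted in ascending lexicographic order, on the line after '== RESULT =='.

Work backward from the goal:
  through step 4 (pick(b4,rmC,left)): drop {carry(b4,left)}, keep {carry(b2,right), robot_in(rmC)}, require {ball_in(b4,rmC), free(left), robot_in(rmC)}
    → {ball_in(b4,rmC), carry(b2,right), free(left), robot_in(rmC)}
  through step 3 (drop(b1,rmC,left)): drop {free(left)}, keep {ball_in(b4,rmC), carry(b2,right), robot_in(rmC)}, require {carry(b1,left), robot_in(rmC)}
    → {ball_in(b4,rmC), carry(b1,left), carry(b2,right), robot_in(rmC)}
  through step 2 (go(rmB,rmC)): drop {robot_in(rmC)}, keep {ball_in(b4,rmC), carry(b1,left), carry(b2,right)}, require {robot_in(rmB)}
    → {ball_in(b4,rmC), carry(b1,left), carry(b2,right), robot_in(rmB)}
  through step 1 (pick(b1,rmB,left)): drop {carry(b1,left)}, keep {ball_in(b4,rmC), carry(b2,right), robot_in(rmB)}, require {ball_in(b1,rmB), free(left), robot_in(rmB)}
    → {ball_in(b1,rmB), ball_in(b4,rmC), carry(b2,right), free(left), robot_in(rmB)}

== RESULT ==
["ball_in(b1,rmB)", "ball_in(b4,rmC)", "carry(b2,right)", "free(left)", "robot_in(rmB)"]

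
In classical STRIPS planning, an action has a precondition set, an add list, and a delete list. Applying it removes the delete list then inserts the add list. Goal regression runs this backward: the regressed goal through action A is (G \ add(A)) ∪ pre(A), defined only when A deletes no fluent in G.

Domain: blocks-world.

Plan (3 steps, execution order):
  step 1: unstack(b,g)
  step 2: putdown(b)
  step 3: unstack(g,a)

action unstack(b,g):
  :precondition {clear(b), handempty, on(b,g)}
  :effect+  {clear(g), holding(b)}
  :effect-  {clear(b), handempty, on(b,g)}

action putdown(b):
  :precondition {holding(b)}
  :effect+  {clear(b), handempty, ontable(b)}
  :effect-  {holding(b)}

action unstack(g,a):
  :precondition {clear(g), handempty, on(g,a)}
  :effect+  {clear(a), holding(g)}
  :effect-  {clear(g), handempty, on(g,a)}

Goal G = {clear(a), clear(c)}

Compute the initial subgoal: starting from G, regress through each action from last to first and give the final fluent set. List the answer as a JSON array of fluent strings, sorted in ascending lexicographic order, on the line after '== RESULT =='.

Regress step by step:
  through step 3 (unstack(g,a)): drop {clear(a)}, keep {clear(c)}, require {clear(g), handempty, on(g,a)}
    → {clear(c), clear(g), handempty, on(g,a)}
  through step 2 (putdown(b)): drop {handempty}, keep {clear(c), clear(g), on(g,a)}, require {holding(b)}
    → {clear(c), clear(g), holding(b), on(g,a)}
  through step 1 (unstack(b,g)): drop {clear(g), holding(b)}, keep {clear(c), on(g,a)}, require {clear(b), handempty, on(b,g)}
    → {clear(b), clear(c), handempty, on(b,g), on(g,a)}

== RESULT ==
["clear(b)", "clear(c)", "handempty", "on(b,g)", "on(g,a)"]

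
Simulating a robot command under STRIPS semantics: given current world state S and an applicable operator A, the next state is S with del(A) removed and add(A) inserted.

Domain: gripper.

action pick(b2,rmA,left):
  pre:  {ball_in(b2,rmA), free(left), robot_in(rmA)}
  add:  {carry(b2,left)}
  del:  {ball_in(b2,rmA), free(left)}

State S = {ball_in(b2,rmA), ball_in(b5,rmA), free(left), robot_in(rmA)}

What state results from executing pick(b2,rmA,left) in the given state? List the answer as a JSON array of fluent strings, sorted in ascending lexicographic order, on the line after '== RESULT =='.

Compute (S \ del) ∪ add:
  pre ⊆ S: {ball_in(b2,rmA), free(left), robot_in(rmA)} ⊆ S  — applicable
  S \ del = {ball_in(b5,rmA), robot_in(rmA)}
  ∪ add   = {ball_in(b5,rmA), carry(b2,left), robot_in(rmA)}

== RESULT ==
["ball_in(b5,rmA)", "carry(b2,left)", "robot_in(rmA)"]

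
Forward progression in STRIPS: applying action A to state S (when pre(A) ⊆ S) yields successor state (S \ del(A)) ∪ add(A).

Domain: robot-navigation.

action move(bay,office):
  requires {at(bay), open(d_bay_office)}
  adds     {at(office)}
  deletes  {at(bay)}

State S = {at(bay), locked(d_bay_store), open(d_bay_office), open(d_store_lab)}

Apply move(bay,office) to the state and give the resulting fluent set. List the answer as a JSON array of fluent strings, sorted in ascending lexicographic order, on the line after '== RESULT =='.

Compute (S \ del) ∪ add:
  pre ⊆ S: {at(bay), open(d_bay_office)} ⊆ S  — applicable
  S \ del = {locked(d_bay_store), open(d_bay_office), open(d_store_lab)}
  ∪ add   = {at(office), locked(d_bay_store), open(d_bay_office), open(d_store_lab)}

== RESULT ==
["at(office)", "locked(d_bay_store)", "open(d_bay_office)", "open(d_store_lab)"]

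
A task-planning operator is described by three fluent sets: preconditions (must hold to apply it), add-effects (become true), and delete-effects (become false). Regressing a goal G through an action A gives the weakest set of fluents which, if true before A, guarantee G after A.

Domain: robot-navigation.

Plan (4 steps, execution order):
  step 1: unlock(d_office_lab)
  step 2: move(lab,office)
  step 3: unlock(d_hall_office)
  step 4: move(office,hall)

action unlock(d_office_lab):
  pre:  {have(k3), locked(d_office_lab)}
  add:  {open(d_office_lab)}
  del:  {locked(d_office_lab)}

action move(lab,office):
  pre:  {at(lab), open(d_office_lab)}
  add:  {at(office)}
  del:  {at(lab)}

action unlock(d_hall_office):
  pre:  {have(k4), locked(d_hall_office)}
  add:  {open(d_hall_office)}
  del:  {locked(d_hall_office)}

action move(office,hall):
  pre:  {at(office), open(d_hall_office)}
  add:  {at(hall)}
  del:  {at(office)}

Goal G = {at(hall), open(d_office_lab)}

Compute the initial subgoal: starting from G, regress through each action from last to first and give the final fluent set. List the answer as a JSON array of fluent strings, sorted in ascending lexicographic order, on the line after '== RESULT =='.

Regress step by step:
  through step 4 (move(office,hall)): drop {at(hall)}, keep {open(d_office_lab)}, require {at(office), open(d_hall_office)}
    → {at(office), open(d_hall_office), open(d_office_lab)}
  through step 3 (unlock(d_hall_office)): drop {open(d_hall_office)}, keep {at(office), open(d_office_lab)}, require {have(k4), locked(d_hall_office)}
    → {at(office), have(k4), locked(d_hall_office), open(d_office_lab)}
  through step 2 (move(lab,office)): drop {at(office)}, keep {have(k4), locked(d_hall_office), open(d_office_lab)}, require {at(lab), open(d_office_lab)}
    → {at(lab), have(k4), locked(d_hall_office), open(d_office_lab)}
  through step 1 (unlock(d_office_lab)): drop {open(d_office_lab)}, keep {at(lab), have(k4), locked(d_hall_office)}, require {have(k3), locked(d_office_lab)}
    → {at(lab), have(k3), have(k4), locked(d_hall_office), locked(d_office_lab)}

== RESULT ==
["at(lab)", "have(k3)", "have(k4)", "locked(d_hall_office)", "locked(d_office_lab)"]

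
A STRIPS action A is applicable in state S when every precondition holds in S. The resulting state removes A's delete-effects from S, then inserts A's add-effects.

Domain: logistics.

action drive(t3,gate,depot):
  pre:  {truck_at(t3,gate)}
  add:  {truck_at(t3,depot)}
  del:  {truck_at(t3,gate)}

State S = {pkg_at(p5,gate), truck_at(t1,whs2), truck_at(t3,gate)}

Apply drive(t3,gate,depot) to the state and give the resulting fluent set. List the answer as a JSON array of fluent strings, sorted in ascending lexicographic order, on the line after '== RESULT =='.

Progress:
  pre ⊆ S: {truck_at(t3,gate)} ⊆ S  — applicable
  S \ del = {pkg_at(p5,gate), truck_at(t1,whs2)}
  ∪ add   = {pkg_at(p5,gate), truck_at(t1,whs2), truck_at(t3,depot)}

== RESULT ==
["pkg_at(p5,gate)", "truck_at(t1,whs2)", "truck_at(t3,depot)"]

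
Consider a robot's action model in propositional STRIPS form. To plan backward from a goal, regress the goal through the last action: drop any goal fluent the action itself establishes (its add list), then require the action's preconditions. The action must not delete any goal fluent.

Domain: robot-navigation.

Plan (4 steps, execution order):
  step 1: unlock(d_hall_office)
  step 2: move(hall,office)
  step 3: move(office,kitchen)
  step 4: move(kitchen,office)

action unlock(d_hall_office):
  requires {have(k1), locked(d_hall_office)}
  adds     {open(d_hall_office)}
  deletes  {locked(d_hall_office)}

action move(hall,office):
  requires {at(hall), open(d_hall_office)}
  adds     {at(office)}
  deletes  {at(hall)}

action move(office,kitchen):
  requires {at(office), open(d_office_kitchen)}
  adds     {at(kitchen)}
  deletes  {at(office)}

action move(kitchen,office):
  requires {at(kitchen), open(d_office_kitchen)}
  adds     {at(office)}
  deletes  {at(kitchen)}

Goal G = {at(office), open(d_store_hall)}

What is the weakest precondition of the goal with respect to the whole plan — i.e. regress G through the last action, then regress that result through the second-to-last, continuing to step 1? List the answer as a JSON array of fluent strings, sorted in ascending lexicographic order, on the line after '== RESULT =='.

Work backward from the goal:
  through step 4 (move(kitchen,office)): drop {at(office)}, keep {open(d_store_hall)}, require {at(kitchen), open(d_office_kitchen)}
    → {at(kitchen), open(d_office_kitchen), open(d_store_hall)}
  through step 3 (move(office,kitchen)): drop {at(kitchen)}, keep {open(d_office_kitchen), open(d_store_hall)}, require {at(office), open(d_office_kitchen)}
    → {at(office), open(d_office_kitchen), open(d_store_hall)}
  through step 2 (move(hall,office)): drop {at(office)}, keep {open(d_office_kitchen), open(d_store_hall)}, require {at(hall), open(d_hall_office)}
    → {at(hall), open(d_hall_office), open(d_office_kitchen), open(d_store_hall)}
  through step 1 (unlock(d_hall_office)): drop {open(d_hall_office)}, keep {at(hall), open(d_office_kitchen), open(d_store_hall)}, require {have(k1), locked(d_hall_office)}
    → {at(hall), have(k1), locked(d_hall_office), open(d_office_kitchen), open(d_store_hall)}

== RESULT ==
["at(hall)", "have(k1)", "locked(d_hall_office)", "open(d_office_kitchen)", "open(d_store_hall)"]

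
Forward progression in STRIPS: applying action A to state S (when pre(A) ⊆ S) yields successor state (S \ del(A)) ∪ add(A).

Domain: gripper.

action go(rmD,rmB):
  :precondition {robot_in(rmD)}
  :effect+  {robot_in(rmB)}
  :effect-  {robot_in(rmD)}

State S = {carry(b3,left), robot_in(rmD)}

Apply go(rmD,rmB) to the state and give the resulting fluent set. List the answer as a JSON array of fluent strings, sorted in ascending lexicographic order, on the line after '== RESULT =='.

Progress:
  pre ⊆ S: {robot_in(rmD)} ⊆ S  — applicable
  S \ del = {carry(b3,left)}
  ∪ add   = {carry(b3,left), robot_in(rmB)}

== RESULT ==
["carry(b3,left)", "robot_in(rmB)"]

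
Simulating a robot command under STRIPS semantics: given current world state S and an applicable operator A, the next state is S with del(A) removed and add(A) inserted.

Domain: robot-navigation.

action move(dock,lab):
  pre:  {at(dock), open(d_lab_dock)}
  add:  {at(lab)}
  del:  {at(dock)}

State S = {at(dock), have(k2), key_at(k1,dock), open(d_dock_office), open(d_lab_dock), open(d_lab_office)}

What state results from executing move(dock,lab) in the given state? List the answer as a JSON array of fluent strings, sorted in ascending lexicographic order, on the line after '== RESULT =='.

Progress:
  pre ⊆ S: {at(dock), open(d_lab_dock)} ⊆ S  — applicable
  S \ del = {have(k2), key_at(k1,dock), open(d_dock_office), open(d_lab_dock), open(d_lab_office)}
  ∪ add   = {at(lab), have(k2), key_at(k1,dock), open(d_dock_office), open(d_lab_dock), open(d_lab_office)}

== RESULT ==
["at(lab)", "have(k2)", "key_at(k1,dock)", "open(d_dock_office)", "open(d_lab_dock)", "open(d_lab_office)"]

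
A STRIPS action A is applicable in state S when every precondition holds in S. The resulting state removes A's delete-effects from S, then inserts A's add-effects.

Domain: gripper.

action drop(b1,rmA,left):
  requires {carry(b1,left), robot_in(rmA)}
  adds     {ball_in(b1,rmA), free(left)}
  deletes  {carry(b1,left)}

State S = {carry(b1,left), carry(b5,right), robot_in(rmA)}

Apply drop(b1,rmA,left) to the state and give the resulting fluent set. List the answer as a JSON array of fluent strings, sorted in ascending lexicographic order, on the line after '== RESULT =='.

Compute (S \ del) ∪ add:
  pre ⊆ S: {carry(b1,left), robot_in(rmA)} ⊆ S  — applicable
  S \ del = {carry(b5,right), robot_in(rmA)}
  ∪ add   = {ball_in(b1,rmA), carry(b5,right), free(left), robot_in(rmA)}

== RESULT ==
["ball_in(b1,rmA)", "carry(b5,right)", "free(left)", "robot_in(rmA)"]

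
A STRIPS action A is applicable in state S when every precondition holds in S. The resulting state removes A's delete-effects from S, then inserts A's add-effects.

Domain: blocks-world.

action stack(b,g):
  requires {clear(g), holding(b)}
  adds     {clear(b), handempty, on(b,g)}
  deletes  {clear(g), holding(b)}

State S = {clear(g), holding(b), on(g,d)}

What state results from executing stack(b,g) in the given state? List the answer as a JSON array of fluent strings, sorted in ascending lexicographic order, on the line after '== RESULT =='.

Progress:
  pre ⊆ S: {clear(g), holding(b)} ⊆ S  — applicable
  S \ del = {on(g,d)}
  ∪ add   = {clear(b), handempty, on(b,g), on(g,d)}

== RESULT ==
["clear(b)", "handempty", "on(b,g)", "on(g,d)"]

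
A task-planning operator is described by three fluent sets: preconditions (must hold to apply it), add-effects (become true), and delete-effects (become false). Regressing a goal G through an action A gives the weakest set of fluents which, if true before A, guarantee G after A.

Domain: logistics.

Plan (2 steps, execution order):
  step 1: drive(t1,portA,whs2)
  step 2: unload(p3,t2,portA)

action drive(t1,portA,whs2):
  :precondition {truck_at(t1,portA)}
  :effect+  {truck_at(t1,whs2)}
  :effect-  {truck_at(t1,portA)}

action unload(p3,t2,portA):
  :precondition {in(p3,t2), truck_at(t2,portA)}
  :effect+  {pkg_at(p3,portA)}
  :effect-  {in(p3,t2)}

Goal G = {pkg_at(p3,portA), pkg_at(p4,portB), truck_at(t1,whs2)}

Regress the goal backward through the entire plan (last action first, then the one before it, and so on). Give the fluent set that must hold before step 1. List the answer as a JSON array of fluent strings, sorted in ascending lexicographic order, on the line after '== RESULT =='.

Work backward from the goal:
  through step 2 (unload(p3,t2,portA)): drop {pkg_at(p3,portA)}, keep {pkg_at(p4,portB), truck_at(t1,whs2)}, require {in(p3,t2), truck_at(t2,portA)}
    → {in(p3,t2), pkg_at(p4,portB), truck_at(t1,whs2), truck_at(t2,portA)}
  through step 1 (drive(t1,portA,whs2)): drop {truck_at(t1,whs2)}, keep {in(p3,t2), pkg_at(p4,portB), truck_at(t2,portA)}, require {truck_at(t1,portA)}
    → {in(p3,t2), pkg_at(p4,portB), truck_at(t1,portA), truck_at(t2,portA)}

== RESULT ==
["in(p3,t2)", "pkg_at(p4,portB)", "truck_at(t1,portA)", "truck_at(t2,portA)"]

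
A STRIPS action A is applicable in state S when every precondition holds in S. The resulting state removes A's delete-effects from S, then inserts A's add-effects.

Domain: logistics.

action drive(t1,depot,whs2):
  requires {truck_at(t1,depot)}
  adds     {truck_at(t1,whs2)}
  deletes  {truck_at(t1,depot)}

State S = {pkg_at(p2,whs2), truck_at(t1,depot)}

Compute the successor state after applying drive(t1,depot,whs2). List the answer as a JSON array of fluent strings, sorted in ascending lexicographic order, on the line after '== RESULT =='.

Progress:
  pre ⊆ S: {truck_at(t1,depot)} ⊆ S  — applicable
  S \ del = {pkg_at(p2,whs2)}
  ∪ add   = {pkg_at(p2,whs2), truck_at(t1,whs2)}

== RESULT ==
["pkg_at(p2,whs2)", "truck_at(t1,whs2)"]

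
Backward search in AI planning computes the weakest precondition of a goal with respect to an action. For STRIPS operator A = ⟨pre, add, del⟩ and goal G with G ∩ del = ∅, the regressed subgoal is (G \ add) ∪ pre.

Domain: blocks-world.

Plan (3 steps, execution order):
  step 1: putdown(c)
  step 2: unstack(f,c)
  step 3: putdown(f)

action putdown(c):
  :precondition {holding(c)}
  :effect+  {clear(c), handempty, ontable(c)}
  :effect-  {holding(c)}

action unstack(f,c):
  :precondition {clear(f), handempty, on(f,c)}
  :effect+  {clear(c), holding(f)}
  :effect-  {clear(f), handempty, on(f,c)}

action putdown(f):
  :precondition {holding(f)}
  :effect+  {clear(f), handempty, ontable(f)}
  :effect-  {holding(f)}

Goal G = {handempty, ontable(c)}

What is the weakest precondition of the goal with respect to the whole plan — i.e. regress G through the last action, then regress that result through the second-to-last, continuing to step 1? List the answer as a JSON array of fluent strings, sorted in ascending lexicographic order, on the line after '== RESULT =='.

Work backward from the goal:
  through step 3 (putdown(f)): drop {handempty}, keep {ontable(c)}, require {holding(f)}
    → {holding(f), ontable(c)}
  through step 2 (unstack(f,c)): drop {holding(f)}, keep {ontable(c)}, require {clear(f), handempty, on(f,c)}
    → {clear(f), handempty, on(f,c), ontable(c)}
  through step 1 (putdown(c)): drop {handempty, ontable(c)}, keep {clear(f), on(f,c)}, require {holding(c)}
    → {clear(f), holding(c), on(f,c)}

== RESULT ==
["clear(f)", "holding(c)", "on(f,c)"]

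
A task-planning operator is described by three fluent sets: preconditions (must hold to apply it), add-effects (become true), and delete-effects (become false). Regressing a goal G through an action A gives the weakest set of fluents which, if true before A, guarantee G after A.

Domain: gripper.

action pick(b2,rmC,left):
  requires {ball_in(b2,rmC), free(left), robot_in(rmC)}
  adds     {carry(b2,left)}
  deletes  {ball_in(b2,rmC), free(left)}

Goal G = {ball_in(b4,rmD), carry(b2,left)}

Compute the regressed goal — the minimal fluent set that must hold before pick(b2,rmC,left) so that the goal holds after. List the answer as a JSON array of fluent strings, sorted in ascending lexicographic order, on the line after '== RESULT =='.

Compute (G \ add) ∪ pre:
  G ∩ del = {}  (empty — regression defined)
  G \ add = {ball_in(b4,rmD), carry(b2,left)} \ {carry(b2,left)} = {ball_in(b4,rmD)}
  ∪ pre   = {ball_in(b4,rmD)} ∪ {ball_in(b2,rmC), free(left), robot_in(rmC)}
          = {ball_in(b2,rmC), ball_in(b4,rmD), free(left), robot_in(rmC)}

== RESULT ==
["ball_in(b2,rmC)", "ball_in(b4,rmD)", "free(left)", "robot_in(rmC)"]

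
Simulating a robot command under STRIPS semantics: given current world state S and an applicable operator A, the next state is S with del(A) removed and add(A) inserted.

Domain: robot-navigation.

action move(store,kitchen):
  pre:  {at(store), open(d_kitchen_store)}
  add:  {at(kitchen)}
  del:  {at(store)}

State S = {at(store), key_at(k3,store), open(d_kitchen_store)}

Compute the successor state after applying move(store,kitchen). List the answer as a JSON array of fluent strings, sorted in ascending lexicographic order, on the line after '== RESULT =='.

Progress:
  pre ⊆ S: {at(store), open(d_kitchen_store)} ⊆ S  — applicable
  S \ del = {key_at(k3,store), open(d_kitchen_store)}
  ∪ add   = {at(kitchen), key_at(k3,store), open(d_kitchen_store)}

== RESULT ==
["at(kitchen)", "key_at(k3,store)", "open(d_kitchen_store)"]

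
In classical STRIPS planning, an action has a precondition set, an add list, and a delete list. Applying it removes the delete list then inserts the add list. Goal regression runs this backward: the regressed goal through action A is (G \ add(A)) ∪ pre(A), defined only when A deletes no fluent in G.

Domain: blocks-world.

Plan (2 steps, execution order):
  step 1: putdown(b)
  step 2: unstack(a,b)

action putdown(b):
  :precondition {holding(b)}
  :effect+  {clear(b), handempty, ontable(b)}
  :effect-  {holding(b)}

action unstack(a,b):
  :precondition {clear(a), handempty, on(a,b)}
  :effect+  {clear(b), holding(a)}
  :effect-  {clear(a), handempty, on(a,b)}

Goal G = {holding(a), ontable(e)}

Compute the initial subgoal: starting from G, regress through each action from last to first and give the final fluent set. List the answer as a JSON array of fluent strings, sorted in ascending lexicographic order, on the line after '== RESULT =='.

Regress step by step:
  through step 2 (unstack(a,b)): drop {holding(a)}, keep {ontable(e)}, require {clear(a), handempty, on(a,b)}
    → {clear(a), handempty, on(a,b), ontable(e)}
  through step 1 (putdown(b)): drop {handempty}, keep {clear(a), on(a,b), ontable(e)}, require {holding(b)}
    → {clear(a), holding(b), on(a,b), ontable(e)}

== RESULT ==
["clear(a)", "holding(b)", "on(a,b)", "ontable(e)"]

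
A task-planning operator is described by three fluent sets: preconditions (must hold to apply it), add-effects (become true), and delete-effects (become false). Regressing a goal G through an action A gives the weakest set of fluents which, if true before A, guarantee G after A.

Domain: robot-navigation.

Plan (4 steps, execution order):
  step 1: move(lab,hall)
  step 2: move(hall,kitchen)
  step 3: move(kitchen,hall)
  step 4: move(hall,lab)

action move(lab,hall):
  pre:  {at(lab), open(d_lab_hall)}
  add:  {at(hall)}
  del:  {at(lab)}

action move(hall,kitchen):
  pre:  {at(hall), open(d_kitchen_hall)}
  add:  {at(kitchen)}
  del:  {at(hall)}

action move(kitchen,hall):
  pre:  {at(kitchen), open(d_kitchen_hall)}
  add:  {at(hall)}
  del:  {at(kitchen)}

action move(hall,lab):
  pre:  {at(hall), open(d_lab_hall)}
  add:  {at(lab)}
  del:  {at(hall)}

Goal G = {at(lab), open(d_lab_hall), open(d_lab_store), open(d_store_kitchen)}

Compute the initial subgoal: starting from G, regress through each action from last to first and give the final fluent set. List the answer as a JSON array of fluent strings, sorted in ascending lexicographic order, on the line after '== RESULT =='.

Regress step by step:
  through step 4 (move(hall,lab)): drop {at(lab)}, keep {open(d_lab_hall), open(d_lab_store), open(d_store_kitchen)}, require {at(hall), open(d_lab_hall)}
    → {at(hall), open(d_lab_hall), open(d_lab_store), open(d_store_kitchen)}
  through step 3 (move(kitchen,hall)): drop {at(hall)}, keep {open(d_lab_hall), open(d_lab_store), open(d_store_kitchen)}, require {at(kitchen), open(d_kitchen_hall)}
    → {at(kitchen), open(d_kitchen_hall), open(d_lab_hall), open(d_lab_store), open(d_store_kitchen)}
  through step 2 (move(hall,kitchen)): drop {at(kitchen)}, keep {open(d_kitchen_hall), open(d_lab_hall), open(d_lab_store), open(d_store_kitchen)}, require {at(hall), open(d_kitchen_hall)}
    → {at(hall), open(d_kitchen_hall), open(d_lab_hall), open(d_lab_store), open(d_store_kitchen)}
  through step 1 (move(lab,hall)): drop {at(hall)}, keep {open(d_kitchen_hall), open(d_lab_hall), open(d_lab_store), open(d_store_kitchen)}, require {at(lab), open(d_lab_hall)}
    → {at(lab), open(d_kitchen_hall), open(d_lab_hall), open(d_lab_store), open(d_store_kitchen)}

== RESULT ==
["at(lab)", "open(d_kitchen_hall)", "open(d_lab_hall)", "open(d_lab_store)", "open(d_store_kitchen)"]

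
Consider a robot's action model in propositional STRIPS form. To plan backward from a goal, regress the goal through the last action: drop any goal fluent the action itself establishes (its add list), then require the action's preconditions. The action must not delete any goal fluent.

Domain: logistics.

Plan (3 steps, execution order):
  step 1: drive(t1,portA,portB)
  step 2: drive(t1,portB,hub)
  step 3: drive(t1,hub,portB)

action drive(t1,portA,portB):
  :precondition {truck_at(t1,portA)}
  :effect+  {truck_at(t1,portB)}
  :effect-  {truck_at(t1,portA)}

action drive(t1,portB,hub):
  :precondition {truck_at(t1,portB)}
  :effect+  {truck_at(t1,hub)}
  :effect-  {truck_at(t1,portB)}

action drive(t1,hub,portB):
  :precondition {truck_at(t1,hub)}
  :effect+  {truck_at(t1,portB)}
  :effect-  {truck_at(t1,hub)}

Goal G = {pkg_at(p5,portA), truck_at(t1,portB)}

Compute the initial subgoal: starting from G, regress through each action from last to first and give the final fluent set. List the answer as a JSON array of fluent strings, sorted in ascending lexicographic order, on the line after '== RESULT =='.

Work backward from the goal:
  through step 3 (drive(t1,hub,portB)): drop {truck_at(t1,portB)}, keep {pkg_at(p5,portA)}, require {truck_at(t1,hub)}
    → {pkg_at(p5,portA), truck_at(t1,hub)}
  through step 2 (drive(t1,portB,hub)): drop {truck_at(t1,hub)}, keep {pkg_at(p5,portA)}, require {truck_at(t1,portB)}
    → {pkg_at(p5,portA), truck_at(t1,portB)}
  through step 1 (drive(t1,portA,portB)): drop {truck_at(t1,portB)}, keep {pkg_at(p5,portA)}, require {truck_at(t1,portA)}
    → {pkg_at(p5,portA), truck_at(t1,portA)}

== RESULT ==
["pkg_at(p5,portA)", "truck_at(t1,portA)"]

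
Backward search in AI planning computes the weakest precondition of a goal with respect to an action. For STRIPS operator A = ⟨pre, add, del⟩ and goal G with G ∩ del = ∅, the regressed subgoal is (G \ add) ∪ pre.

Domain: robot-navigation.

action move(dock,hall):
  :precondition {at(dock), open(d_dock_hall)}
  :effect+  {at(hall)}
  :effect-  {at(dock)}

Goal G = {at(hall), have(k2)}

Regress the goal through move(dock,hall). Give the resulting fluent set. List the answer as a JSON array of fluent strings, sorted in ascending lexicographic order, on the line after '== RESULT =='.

Regress:
  G ∩ del = {}  (empty — regression defined)
  G \ add = {at(hall), have(k2)} \ {at(hall)} = {have(k2)}
  ∪ pre   = {have(k2)} ∪ {at(dock), open(d_dock_hall)}
          = {at(dock), have(k2), open(d_dock_hall)}

== RESULT ==
["at(dock)", "have(k2)", "open(d_dock_hall)"]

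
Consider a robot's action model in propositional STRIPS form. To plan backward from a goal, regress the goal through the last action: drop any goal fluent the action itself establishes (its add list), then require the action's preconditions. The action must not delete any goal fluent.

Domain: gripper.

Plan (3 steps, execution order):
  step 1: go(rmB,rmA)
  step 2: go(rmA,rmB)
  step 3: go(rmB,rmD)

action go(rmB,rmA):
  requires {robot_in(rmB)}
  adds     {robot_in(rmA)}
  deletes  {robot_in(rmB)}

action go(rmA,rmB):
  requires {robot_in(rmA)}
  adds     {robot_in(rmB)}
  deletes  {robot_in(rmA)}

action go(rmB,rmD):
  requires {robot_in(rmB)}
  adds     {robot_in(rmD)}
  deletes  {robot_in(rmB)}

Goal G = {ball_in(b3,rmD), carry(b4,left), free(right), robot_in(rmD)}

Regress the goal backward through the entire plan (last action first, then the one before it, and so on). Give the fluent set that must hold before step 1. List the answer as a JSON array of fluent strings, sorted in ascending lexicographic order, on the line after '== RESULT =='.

Work backward from the goal:
  through step 3 (go(rmB,rmD)): drop {robot_in(rmD)}, keep {ball_in(b3,rmD), carry(b4,left), free(right)}, require {robot_in(rmB)}
    → {ball_in(b3,rmD), carry(b4,left), free(right), robot_in(rmB)}
  through step 2 (go(rmA,rmB)): drop {robot_in(rmB)}, keep {ball_in(b3,rmD), carry(b4,left), free(right)}, require {robot_in(rmA)}
    → {ball_in(b3,rmD), carry(b4,left), free(right), robot_in(rmA)}
  through step 1 (go(rmB,rmA)): drop {robot_in(rmA)}, keep {ball_in(b3,rmD), carry(b4,left), free(right)}, require {robot_in(rmB)}
    → {ball_in(b3,rmD), carry(b4,left), free(right), robot_in(rmB)}

== RESULT ==
["ball_in(b3,rmD)", "carry(b4,left)", "free(right)", "robot_in(rmB)"]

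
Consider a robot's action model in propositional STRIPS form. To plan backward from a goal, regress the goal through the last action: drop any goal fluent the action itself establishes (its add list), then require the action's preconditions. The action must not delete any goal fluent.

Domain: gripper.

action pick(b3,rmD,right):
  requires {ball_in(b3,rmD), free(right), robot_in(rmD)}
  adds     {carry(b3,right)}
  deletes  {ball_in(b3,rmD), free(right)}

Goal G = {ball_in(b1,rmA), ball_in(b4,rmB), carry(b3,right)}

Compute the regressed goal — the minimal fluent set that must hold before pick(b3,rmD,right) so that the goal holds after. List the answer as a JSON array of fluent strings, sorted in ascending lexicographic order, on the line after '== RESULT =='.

Compute (G \ add) ∪ pre:
  G ∩ del = {}  (empty — regression defined)
  G \ add = {ball_in(b1,rmA), ball_in(b4,rmB), carry(b3,right)} \ {carry(b3,right)} = {ball_in(b1,rmA), ball_in(b4,rmB)}
  ∪ pre   = {ball_in(b1,rmA), ball_in(b4,rmB)} ∪ {ball_in(b3,rmD), free(right), robot_in(rmD)}
          = {ball_in(b1,rmA), ball_in(b3,rmD), ball_in(b4,rmB), free(right), robot_in(rmD)}

== RESULT ==
["ball_in(b1,rmA)", "ball_in(b3,rmD)", "ball_in(b4,rmB)", "free(right)", "robot_in(rmD)"]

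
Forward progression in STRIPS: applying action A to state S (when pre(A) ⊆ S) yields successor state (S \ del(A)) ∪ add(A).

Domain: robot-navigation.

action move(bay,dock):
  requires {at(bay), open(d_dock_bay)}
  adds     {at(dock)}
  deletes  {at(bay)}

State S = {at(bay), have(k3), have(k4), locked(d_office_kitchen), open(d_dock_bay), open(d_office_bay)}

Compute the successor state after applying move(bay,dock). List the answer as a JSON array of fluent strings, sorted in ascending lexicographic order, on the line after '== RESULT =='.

Progress:
  pre ⊆ S: {at(bay), open(d_dock_bay)} ⊆ S  — applicable
  S \ del = {have(k3), have(k4), locked(d_office_kitchen), open(d_dock_bay), open(d_office_bay)}
  ∪ add   = {at(dock), have(k3), have(k4), locked(d_office_kitchen), open(d_dock_bay), open(d_office_bay)}

== RESULT ==
["at(dock)", "have(k3)", "have(k4)", "locked(d_office_kitchen)", "open(d_dock_bay)", "open(d_office_bay)"]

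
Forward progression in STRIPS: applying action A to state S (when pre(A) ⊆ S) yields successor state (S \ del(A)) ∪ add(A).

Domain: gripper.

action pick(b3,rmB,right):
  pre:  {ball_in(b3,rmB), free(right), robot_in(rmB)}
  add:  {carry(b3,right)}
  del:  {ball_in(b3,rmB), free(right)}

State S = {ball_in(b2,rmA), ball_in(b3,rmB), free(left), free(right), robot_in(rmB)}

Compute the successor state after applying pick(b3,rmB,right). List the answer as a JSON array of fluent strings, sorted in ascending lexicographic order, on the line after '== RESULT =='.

Compute (S \ del) ∪ add:
  pre ⊆ S: {ball_in(b3,rmB), free(right), robot_in(rmB)} ⊆ S  — applicable
  S \ del = {ball_in(b2,rmA), free(left), robot_in(rmB)}
  ∪ add   = {ball_in(b2,rmA), carry(b3,right), free(left), robot_in(rmB)}

== RESULT ==
["ball_in(b2,rmA)", "carry(b3,right)", "free(left)", "robot_in(rmB)"]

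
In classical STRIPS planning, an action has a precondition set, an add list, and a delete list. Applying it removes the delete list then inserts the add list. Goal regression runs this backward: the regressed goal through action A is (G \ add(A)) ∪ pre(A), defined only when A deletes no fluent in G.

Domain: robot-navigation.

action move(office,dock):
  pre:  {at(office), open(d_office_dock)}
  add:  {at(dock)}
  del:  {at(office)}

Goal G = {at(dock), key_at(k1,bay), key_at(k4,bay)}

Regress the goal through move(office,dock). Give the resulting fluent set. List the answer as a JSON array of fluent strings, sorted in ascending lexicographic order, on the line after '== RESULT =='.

Regress:
  G ∩ del = {}  (empty — regression defined)
  G \ add = {at(dock), key_at(k1,bay), key_at(k4,bay)} \ {at(dock)} = {key_at(k1,bay), key_at(k4,bay)}
  ∪ pre   = {key_at(k1,bay), key_at(k4,bay)} ∪ {at(office), open(d_office_dock)}
          = {at(office), key_at(k1,bay), key_at(k4,bay), open(d_office_dock)}

== RESULT ==
["at(office)", "key_at(k1,bay)", "key_at(k4,bay)", "open(d_office_dock)"]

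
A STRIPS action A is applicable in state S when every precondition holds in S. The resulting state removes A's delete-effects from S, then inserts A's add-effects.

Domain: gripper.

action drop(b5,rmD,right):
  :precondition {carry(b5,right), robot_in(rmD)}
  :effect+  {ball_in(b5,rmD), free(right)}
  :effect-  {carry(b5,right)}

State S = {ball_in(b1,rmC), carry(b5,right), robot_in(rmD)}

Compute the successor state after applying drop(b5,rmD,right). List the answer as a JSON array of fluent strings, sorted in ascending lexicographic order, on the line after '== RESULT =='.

Compute (S \ del) ∪ add:
  pre ⊆ S: {carry(b5,right), robot_in(rmD)} ⊆ S  — applicable
  S \ del = {ball_in(b1,rmC), robot_in(rmD)}
  ∪ add   = {ball_in(b1,rmC), ball_in(b5,rmD), free(right), robot_in(rmD)}

== RESULT ==
["ball_in(b1,rmC)", "ball_in(b5,rmD)", "free(right)", "robot_in(rmD)"]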